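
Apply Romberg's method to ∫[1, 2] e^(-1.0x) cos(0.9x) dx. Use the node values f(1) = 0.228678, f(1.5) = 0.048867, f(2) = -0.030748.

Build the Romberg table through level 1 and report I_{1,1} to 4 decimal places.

0.0656

I_{0,0} (trapezoid, 1 panel, h=1.0000): 0.098965
I_{1,0} (trapezoid, 2 panels, h=0.5000): 0.073916
I_{1,1} = 0.073916 + (0.073916 − 0.098965)/3 = 0.065566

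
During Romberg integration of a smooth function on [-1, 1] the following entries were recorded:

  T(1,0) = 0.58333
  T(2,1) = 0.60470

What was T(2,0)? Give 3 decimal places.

From T(2,1) = (4·T(2,0) − T(1,0))/3, solve for T(2,0):
4·T(2,0) = 3·0.60470 + 0.58333 = 2.39743
T(2,0) = 0.59936

0.599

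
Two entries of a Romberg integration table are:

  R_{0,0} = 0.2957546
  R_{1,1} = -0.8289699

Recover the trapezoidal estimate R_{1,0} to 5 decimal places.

From R_{1,1} = (4·R_{1,0} − R_{0,0})/3, solve for R_{1,0}:
4·R_{1,0} = 3·(-0.8289699) + 0.2957546 = -2.1911551
R_{1,0} = -0.5477888

-0.54779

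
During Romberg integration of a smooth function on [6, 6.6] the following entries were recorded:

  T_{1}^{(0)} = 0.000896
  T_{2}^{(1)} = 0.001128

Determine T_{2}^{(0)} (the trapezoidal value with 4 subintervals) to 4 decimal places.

From T_{2}^{(1)} = (4·T_{2}^{(0)} − T_{1}^{(0)})/3, solve for T_{2}^{(0)}:
4·T_{2}^{(0)} = 3·0.001128 + 0.000896 = 0.004280
T_{2}^{(0)} = 0.001070

0.0011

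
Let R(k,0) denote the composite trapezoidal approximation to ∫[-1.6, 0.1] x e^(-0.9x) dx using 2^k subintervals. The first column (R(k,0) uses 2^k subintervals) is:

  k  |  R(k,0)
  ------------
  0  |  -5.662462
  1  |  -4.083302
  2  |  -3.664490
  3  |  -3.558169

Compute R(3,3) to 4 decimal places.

Richardson extrapolation on the trapezoidal column (denominator 4−1=3):
R(1,1) = (4·(-4.083302) − (-5.662462)) / 3 = -3.556915
R(2,1) = (4·(-3.664490) − (-4.083302)) / 3 = -3.524886
R(3,1) = -3.558169 + (-3.558169 − (-3.664490))/3 = -3.522729
R(2,2) = -3.524886 + (-3.524886 − (-3.556915))/15 = -3.522751
R(3,2) = -3.522729 + (-3.522729 − (-3.524886))/15 = -3.522585
R(3,3) = (64·(-3.522585) − (-3.522751)) / 63 = -3.522582
(Column j=1 coincides with Simpson's rule on the same nodes.)

-3.5226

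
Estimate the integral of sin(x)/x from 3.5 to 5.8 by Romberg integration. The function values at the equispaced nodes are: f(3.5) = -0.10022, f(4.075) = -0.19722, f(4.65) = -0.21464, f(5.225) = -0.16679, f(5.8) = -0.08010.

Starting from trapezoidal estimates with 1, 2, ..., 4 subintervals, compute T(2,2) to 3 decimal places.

T(0,0) (trapezoid, 1 panel, h=2.3000): -0.20737
T(1,0) (trapezoid, 2 panels, h=1.1500): -0.35052
T(2,0) (trapezoid, 4 panels, h=0.5750): -0.38457
T(1,1) = -0.35052 + (-0.35052 − (-0.20737))/3 = -0.39824
T(2,1) = -0.38457 + (-0.38457 − (-0.35052))/3 = -0.39592
T(2,2) = -0.39592 + (-0.39592 − (-0.39824))/15 = -0.39577

-0.396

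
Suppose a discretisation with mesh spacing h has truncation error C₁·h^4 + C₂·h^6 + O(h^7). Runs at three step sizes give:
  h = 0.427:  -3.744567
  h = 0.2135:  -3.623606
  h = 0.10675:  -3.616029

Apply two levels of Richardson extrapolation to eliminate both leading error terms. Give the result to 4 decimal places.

-3.6155

First eliminate the h^4 term (factor 2^4 = 16):
  B₁ = (16·(-3.623606) − (-3.744567))/15 = -3.615542
  B₂ = (16·(-3.616029) − (-3.623606))/15 = -3.615524
Then eliminate the h^6 term (factor 2^6 = 64):
  (64·(-3.615524) − (-3.615542))/63 = -3.615524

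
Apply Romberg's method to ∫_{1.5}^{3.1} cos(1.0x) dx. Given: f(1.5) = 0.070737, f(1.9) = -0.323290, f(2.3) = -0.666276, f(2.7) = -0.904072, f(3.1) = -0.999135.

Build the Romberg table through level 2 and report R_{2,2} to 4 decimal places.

-0.9559

R_{0,0} (trapezoid, 1 panel, h=1.6000): -0.742718
R_{1,0} (trapezoid, 2 panels, h=0.8000): -0.904380
R_{2,0} (trapezoid, 4 panels, h=0.4000): -0.943135
R_{1,1} = -0.904380 + (-0.904380 − (-0.742718))/3 = -0.958267
R_{2,1} = -0.943135 + (-0.943135 − (-0.904380))/3 = -0.956053
R_{2,2} = -0.956053 + (-0.956053 − (-0.958267))/15 = -0.955905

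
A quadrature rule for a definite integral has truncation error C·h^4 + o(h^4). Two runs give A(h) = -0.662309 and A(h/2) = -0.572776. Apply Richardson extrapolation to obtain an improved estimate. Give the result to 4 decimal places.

-0.5668

Extrapolated value = (16·A(h/2) − A(h)) / (16 − 1)
= (16·(-0.572776) − (-0.662309)) / 15
= -8.502107 / 15 = -0.566807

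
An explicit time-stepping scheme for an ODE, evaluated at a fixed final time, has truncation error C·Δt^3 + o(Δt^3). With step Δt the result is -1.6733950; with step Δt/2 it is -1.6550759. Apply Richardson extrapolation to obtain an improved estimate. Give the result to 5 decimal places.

Extrapolated value = (8·A(Δt/2) − A(Δt)) / (8 − 1)
= (8·(-1.6550759) − (-1.6733950)) / 7
= -11.5672122 / 7 = -1.6524589

-1.65246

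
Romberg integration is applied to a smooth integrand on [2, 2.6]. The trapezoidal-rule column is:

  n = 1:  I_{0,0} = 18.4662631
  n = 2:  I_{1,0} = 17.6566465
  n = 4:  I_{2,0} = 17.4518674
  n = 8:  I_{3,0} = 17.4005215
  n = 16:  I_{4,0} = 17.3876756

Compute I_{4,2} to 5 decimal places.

I_{3,1} = 17.4005215 + (17.4005215 − 17.4518674)/3 = 17.3834062
I_{4,1} = 17.3876756 + (17.3876756 − 17.4005215)/3 = 17.3833936
I_{4,2} = (16·17.3833936 − 17.3834062) / 15 = 17.3833928

17.38339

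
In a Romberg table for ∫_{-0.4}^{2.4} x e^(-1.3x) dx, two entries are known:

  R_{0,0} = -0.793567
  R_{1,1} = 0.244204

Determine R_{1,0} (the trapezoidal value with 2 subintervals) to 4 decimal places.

From R_{1,1} = (4·R_{1,0} − R_{0,0})/3, solve for R_{1,0}:
4·R_{1,0} = 3·0.244204 + (-0.793567) = -0.060955
R_{1,0} = -0.015239

-0.0152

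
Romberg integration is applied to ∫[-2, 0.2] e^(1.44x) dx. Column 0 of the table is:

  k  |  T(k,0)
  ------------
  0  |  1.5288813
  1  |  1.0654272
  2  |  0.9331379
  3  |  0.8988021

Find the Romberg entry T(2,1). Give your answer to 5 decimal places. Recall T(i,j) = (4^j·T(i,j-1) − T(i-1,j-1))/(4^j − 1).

Richardson extrapolation on the trapezoidal column (denominator 4−1=3):
T(2,1) = (4·0.9331379 − 1.0654272) / 3 = 0.8890415

0.88904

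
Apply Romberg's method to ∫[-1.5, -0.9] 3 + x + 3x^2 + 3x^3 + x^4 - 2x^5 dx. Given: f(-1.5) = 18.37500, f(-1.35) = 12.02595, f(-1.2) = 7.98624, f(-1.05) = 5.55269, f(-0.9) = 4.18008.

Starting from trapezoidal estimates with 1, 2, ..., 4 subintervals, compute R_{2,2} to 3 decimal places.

R_{0,0} (trapezoid, 1 panel, h=0.6000): 6.76652
R_{1,0} (trapezoid, 2 panels, h=0.3000): 5.77913
R_{2,0} (trapezoid, 4 panels, h=0.1500): 5.52636
R_{1,1} = 5.77913 + (5.77913 − 6.76652)/3 = 5.45000
R_{2,1} = 5.52636 + (5.52636 − 5.77913)/3 = 5.44210
R_{2,2} = 5.44210 + (5.44210 − 5.45000)/15 = 5.44157

5.442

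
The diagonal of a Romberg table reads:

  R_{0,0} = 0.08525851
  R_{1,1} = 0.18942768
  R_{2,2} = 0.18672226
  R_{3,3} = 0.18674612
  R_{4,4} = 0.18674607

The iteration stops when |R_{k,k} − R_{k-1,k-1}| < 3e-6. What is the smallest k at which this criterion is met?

|R_{1,1} − R_{0,0}| = 0.10416917 ≥ 3e-6
|R_{2,2} − R_{1,1}| = 0.00270542 ≥ 3e-6
|R_{3,3} − R_{2,2}| = 0.00002386 ≥ 3e-6
|R_{4,4} − R_{3,3}| = 0.00000005 < 3e-6

k = 4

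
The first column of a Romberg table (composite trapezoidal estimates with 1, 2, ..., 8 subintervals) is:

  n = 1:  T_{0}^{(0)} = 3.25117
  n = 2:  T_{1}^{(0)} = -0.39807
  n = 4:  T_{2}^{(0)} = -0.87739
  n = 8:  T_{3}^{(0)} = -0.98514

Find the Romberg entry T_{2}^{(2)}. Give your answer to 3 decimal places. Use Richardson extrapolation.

Richardson extrapolation on the trapezoidal column (denominator 4−1=3):
T_{1}^{(1)} = -0.39807 + (-0.39807 − 3.25117)/3 = -1.61448
T_{2}^{(1)} = -0.87739 + (-0.87739 − (-0.39807))/3 = -1.03716
T_{2}^{(2)} = -1.03716 + (-1.03716 − (-1.61448))/15 = -0.99867

-0.999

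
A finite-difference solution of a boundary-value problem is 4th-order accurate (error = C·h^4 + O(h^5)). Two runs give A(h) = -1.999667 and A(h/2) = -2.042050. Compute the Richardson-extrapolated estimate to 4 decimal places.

The leading error scales as h^4; refining by a factor of 2 reduces it by 2^4 = 16.
Extrapolated value = (16·A(h/2) − A(h)) / (16 − 1)
= (16·(-2.042050) − (-1.999667)) / 15
= -30.673133 / 15 = -2.044876

-2.0449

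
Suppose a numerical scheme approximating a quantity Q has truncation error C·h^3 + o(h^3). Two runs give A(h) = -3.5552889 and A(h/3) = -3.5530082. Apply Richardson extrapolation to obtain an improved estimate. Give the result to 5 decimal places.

-3.55292

The leading error scales as h^3; refining by a factor of 3 reduces it by 3^3 = 27.
Extrapolated value = (27·A(h/3) − A(h)) / (27 − 1)
= (27·(-3.5530082) − (-3.5552889)) / 26
= -92.3759325 / 26 = -3.5529205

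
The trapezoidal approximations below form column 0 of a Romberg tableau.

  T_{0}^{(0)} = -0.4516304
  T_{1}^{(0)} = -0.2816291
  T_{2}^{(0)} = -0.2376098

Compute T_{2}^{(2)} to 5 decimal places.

T_{1}^{(1)} = (4·(-0.2816291) − (-0.4516304)) / 3 = -0.2249620
T_{2}^{(1)} = -0.2376098 + (-0.2376098 − (-0.2816291))/3 = -0.2229367
T_{2}^{(2)} = -0.2229367 + (-0.2229367 − (-0.2249620))/15 = -0.2228017
(Column j=1 coincides with Simpson's rule on the same nodes.)

-0.22280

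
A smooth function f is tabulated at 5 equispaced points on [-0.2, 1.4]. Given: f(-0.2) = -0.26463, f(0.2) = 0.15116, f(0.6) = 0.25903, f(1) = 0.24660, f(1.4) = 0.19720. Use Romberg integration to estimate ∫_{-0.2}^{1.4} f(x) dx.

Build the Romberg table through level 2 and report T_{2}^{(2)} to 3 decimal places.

0.273

T_{0}^{(0)} (trapezoid, 1 panel, h=1.6000): -0.05394
T_{1}^{(0)} (trapezoid, 2 panels, h=0.8000): 0.18025
T_{2}^{(0)} (trapezoid, 4 panels, h=0.4000): 0.24923
T_{1}^{(1)} = 0.18025 + (0.18025 − (-0.05394))/3 = 0.25831
T_{2}^{(1)} = 0.24923 + (0.24923 − 0.18025)/3 = 0.27222
T_{2}^{(2)} = 0.27222 + (0.27222 − 0.25831)/15 = 0.27315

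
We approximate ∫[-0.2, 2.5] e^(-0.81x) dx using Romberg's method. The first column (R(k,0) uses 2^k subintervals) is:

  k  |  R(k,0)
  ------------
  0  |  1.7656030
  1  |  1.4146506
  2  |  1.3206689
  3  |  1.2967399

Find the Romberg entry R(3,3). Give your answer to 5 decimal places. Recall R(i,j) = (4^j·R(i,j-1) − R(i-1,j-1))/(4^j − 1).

Richardson extrapolation on the trapezoidal column (denominator 4−1=3):
R(1,1) = (4·1.4146506 − 1.7656030) / 3 = 1.2976665
R(2,1) = 1.3206689 + (1.3206689 − 1.4146506)/3 = 1.2893417
R(3,1) = (4·1.2967399 − 1.3206689) / 3 = 1.2887636
R(2,2) = 1.2893417 + (1.2893417 − 1.2976665)/15 = 1.2887867
R(3,2) = (16·1.2887636 − 1.2893417) / 15 = 1.2887251
R(3,3) = (64·1.2887251 − 1.2887867) / 63 = 1.2887241

1.28872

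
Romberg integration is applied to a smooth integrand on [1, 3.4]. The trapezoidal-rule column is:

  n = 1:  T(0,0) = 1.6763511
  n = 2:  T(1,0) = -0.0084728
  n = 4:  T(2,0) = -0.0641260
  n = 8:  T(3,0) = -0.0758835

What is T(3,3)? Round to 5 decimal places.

-0.08008

Richardson extrapolation on the trapezoidal column (denominator 4−1=3):
T(1,1) = -0.0084728 + (-0.0084728 − 1.6763511)/3 = -0.5700808
T(2,1) = -0.0641260 + (-0.0641260 − (-0.0084728))/3 = -0.0826771
T(3,1) = (4·(-0.0758835) − (-0.0641260)) / 3 = -0.0798027
T(2,2) = -0.0826771 + (-0.0826771 − (-0.5700808))/15 = -0.0501835
T(3,2) = (16·(-0.0798027) − (-0.0826771)) / 15 = -0.0796111
T(3,3) = (64·(-0.0796111) − (-0.0501835)) / 63 = -0.0800782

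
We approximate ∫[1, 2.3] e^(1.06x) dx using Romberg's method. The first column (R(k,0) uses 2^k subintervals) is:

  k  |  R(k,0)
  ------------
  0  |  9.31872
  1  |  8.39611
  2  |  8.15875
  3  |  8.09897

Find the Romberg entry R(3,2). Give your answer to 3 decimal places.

Richardson extrapolation on the trapezoidal column (denominator 4−1=3):
R(2,1) = 8.15875 + (8.15875 − 8.39611)/3 = 8.07963
R(3,1) = (4·8.09897 − 8.15875) / 3 = 8.07904
R(3,2) = (16·8.07904 − 8.07963) / 15 = 8.07900

8.079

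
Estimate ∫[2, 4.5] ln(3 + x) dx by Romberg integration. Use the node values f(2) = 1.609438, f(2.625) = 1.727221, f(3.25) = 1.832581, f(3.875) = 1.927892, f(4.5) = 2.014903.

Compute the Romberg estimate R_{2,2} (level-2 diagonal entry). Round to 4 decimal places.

4.5646

R_{0,0} (trapezoid, 1 panel, h=2.5000): 4.530426
R_{1,0} (trapezoid, 2 panels, h=1.2500): 4.555939
R_{2,0} (trapezoid, 4 panels, h=0.6250): 4.562415
R_{1,1} = 4.555939 + (4.555939 − 4.530426)/3 = 4.564443
R_{2,1} = 4.562415 + (4.562415 − 4.555939)/3 = 4.564574
R_{2,2} = 4.564574 + (4.564574 − 4.564443)/15 = 4.564583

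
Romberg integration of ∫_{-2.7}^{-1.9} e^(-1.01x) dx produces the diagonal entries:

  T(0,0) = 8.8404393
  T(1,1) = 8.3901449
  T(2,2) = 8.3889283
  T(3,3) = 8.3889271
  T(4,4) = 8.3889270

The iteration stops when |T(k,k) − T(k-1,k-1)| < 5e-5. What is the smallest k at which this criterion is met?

k = 3

|T(1,1) − T(0,0)| = 0.4502944 ≥ 5e-5
|T(2,2) − T(1,1)| = 0.0012166 ≥ 5e-5
|T(3,3) − T(2,2)| = 0.0000012 < 5e-5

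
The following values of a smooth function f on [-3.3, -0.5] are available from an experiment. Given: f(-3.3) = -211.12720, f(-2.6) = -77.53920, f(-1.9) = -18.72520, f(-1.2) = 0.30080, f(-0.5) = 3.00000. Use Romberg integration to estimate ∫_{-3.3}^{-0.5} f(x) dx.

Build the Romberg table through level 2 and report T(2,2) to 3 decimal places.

T(0,0) (trapezoid, 1 panel, h=2.8000): -291.37808
T(1,0) (trapezoid, 2 panels, h=1.4000): -171.90432
T(2,0) (trapezoid, 4 panels, h=0.7000): -140.01904
T(1,1) = -171.90432 + (-171.90432 − (-291.37808))/3 = -132.07973
T(2,1) = -140.01904 + (-140.01904 − (-171.90432))/3 = -129.39061
T(2,2) = -129.39061 + (-129.39061 − (-132.07973))/15 = -129.21134

-129.211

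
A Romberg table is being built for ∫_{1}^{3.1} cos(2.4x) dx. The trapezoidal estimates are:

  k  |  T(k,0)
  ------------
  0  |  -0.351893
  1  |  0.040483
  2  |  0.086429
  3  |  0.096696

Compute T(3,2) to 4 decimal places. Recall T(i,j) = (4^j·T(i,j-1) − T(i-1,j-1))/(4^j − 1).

0.1000

Richardson extrapolation on the trapezoidal column (denominator 4−1=3):
T(2,1) = (4·0.086429 − 0.040483) / 3 = 0.101744
T(3,1) = 0.096696 + (0.096696 − 0.086429)/3 = 0.100118
T(3,2) = (16·0.100118 − 0.101744) / 15 = 0.100010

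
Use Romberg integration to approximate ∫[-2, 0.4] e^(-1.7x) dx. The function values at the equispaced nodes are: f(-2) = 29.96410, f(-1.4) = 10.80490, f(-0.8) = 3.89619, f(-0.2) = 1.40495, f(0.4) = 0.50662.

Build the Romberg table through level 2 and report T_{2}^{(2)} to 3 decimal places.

17.354

T_{0}^{(0)} (trapezoid, 1 panel, h=2.4000): 36.56486
T_{1}^{(0)} (trapezoid, 2 panels, h=1.2000): 22.95786
T_{2}^{(0)} (trapezoid, 4 panels, h=0.6000): 18.80484
T_{1}^{(1)} = 22.95786 + (22.95786 − 36.56486)/3 = 18.42219
T_{2}^{(1)} = 18.80484 + (18.80484 − 22.95786)/3 = 17.42050
T_{2}^{(2)} = 17.42050 + (17.42050 − 18.42219)/15 = 17.35372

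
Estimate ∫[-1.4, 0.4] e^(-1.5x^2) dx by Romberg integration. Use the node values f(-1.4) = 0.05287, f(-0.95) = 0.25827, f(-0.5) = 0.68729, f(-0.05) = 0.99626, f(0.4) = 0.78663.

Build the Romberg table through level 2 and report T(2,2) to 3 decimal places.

T(0,0) (trapezoid, 1 panel, h=1.8000): 0.75555
T(1,0) (trapezoid, 2 panels, h=0.9000): 0.99634
T(2,0) (trapezoid, 4 panels, h=0.4500): 1.06271
T(1,1) = 0.99634 + (0.99634 − 0.75555)/3 = 1.07660
T(2,1) = 1.06271 + (1.06271 − 0.99634)/3 = 1.08483
T(2,2) = 1.08483 + (1.08483 − 1.07660)/15 = 1.08538

1.085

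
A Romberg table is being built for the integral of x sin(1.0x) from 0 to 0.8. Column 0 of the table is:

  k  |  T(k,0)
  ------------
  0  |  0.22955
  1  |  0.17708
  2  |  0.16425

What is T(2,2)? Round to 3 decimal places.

0.160

Richardson extrapolation on the trapezoidal column (denominator 4−1=3):
T(1,1) = 0.17708 + (0.17708 − 0.22955)/3 = 0.15959
T(2,1) = 0.16425 + (0.16425 − 0.17708)/3 = 0.15997
T(2,2) = (16·0.15997 − 0.15959) / 15 = 0.16000
(Column j=1 coincides with Simpson's rule on the same nodes.)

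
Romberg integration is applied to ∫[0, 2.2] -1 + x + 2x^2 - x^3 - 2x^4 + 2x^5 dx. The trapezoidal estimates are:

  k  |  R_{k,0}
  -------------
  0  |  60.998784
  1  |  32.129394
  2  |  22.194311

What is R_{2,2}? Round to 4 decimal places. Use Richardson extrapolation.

Richardson extrapolation on the trapezoidal column (denominator 4−1=3):
R_{1,1} = 32.129394 + (32.129394 − 60.998784)/3 = 22.506264
R_{2,1} = 22.194311 + (22.194311 − 32.129394)/3 = 18.882617
R_{2,2} = (16·18.882617 − 22.506264) / 15 = 18.641041
(Column j=1 coincides with Simpson's rule on the same nodes.)

18.6410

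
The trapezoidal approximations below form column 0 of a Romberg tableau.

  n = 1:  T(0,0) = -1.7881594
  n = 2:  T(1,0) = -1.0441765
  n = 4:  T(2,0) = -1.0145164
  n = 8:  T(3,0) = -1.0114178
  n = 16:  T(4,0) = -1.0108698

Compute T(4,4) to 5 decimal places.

-1.01071

Richardson extrapolation on the trapezoidal column (denominator 4−1=3):
T(1,1) = (4·(-1.0441765) − (-1.7881594)) / 3 = -0.7961822
T(2,1) = (4·(-1.0145164) − (-1.0441765)) / 3 = -1.0046297
T(3,1) = (4·(-1.0114178) − (-1.0145164)) / 3 = -1.0103849
T(4,1) = -1.0108698 + (-1.0108698 − (-1.0114178))/3 = -1.0106871
T(2,2) = (16·(-1.0046297) − (-0.7961822)) / 15 = -1.0185262
T(3,2) = (16·(-1.0103849) − (-1.0046297)) / 15 = -1.0107686
T(4,2) = -1.0106871 + (-1.0106871 − (-1.0103849))/15 = -1.0107072
T(3,3) = (64·(-1.0107686) − (-1.0185262)) / 63 = -1.0106455
T(4,3) = -1.0107072 + (-1.0107072 − (-1.0107686))/63 = -1.0107062
T(4,4) = (256·(-1.0107062) − (-1.0106455)) / 255 = -1.0107064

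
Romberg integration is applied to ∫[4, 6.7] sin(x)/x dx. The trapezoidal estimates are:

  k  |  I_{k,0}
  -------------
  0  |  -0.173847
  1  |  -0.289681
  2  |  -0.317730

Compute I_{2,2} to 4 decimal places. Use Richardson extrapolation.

Richardson extrapolation on the trapezoidal column (denominator 4−1=3):
I_{1,1} = (4·(-0.289681) − (-0.173847)) / 3 = -0.328292
I_{2,1} = (4·(-0.317730) − (-0.289681)) / 3 = -0.327080
I_{2,2} = -0.327080 + (-0.327080 − (-0.328292))/15 = -0.326999
(Column j=1 coincides with Simpson's rule on the same nodes.)

-0.3270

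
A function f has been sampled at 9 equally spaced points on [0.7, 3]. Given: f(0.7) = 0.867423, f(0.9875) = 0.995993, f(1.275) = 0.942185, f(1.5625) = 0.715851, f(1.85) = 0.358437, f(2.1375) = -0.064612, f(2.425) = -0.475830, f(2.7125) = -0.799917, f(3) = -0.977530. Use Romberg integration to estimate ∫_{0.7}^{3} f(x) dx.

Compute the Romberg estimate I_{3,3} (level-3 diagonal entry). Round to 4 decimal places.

I_{0,0} (trapezoid, 1 panel, h=2.3000): -0.126623
I_{1,0} (trapezoid, 2 panels, h=1.1500): 0.348891
I_{2,0} (trapezoid, 4 panels, h=0.5750): 0.442600
I_{3,0} (trapezoid, 8 panels, h=0.2875): 0.464903
I_{1,1} = 0.348891 + (0.348891 − (-0.126623))/3 = 0.507396
I_{2,1} = 0.442600 + (0.442600 − 0.348891)/3 = 0.473836
I_{3,1} = 0.464903 + (0.464903 − 0.442600)/3 = 0.472337
I_{2,2} = 0.473836 + (0.473836 − 0.507396)/15 = 0.471599
I_{3,2} = 0.472337 + (0.472337 − 0.473836)/15 = 0.472237
I_{3,3} = 0.472237 + (0.472237 − 0.471599)/63 = 0.472247

0.4722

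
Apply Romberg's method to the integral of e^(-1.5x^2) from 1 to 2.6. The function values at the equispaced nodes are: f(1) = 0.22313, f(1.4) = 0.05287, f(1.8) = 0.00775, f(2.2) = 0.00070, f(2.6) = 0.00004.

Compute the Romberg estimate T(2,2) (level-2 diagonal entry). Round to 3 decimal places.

T(0,0) (trapezoid, 1 panel, h=1.6000): 0.17854
T(1,0) (trapezoid, 2 panels, h=0.8000): 0.09547
T(2,0) (trapezoid, 4 panels, h=0.4000): 0.06916
T(1,1) = 0.09547 + (0.09547 − 0.17854)/3 = 0.06778
T(2,1) = 0.06916 + (0.06916 − 0.09547)/3 = 0.06039
T(2,2) = 0.06039 + (0.06039 − 0.06778)/15 = 0.05990

0.060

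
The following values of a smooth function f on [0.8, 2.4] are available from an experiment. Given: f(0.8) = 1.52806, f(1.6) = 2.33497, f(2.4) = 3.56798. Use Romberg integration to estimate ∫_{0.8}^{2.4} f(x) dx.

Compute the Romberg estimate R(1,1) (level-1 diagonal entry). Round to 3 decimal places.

R(0,0) (trapezoid, 1 panel, h=1.6000): 4.07683
R(1,0) (trapezoid, 2 panels, h=0.8000): 3.90639
R(1,1) = 3.90639 + (3.90639 − 4.07683)/3 = 3.84958

3.850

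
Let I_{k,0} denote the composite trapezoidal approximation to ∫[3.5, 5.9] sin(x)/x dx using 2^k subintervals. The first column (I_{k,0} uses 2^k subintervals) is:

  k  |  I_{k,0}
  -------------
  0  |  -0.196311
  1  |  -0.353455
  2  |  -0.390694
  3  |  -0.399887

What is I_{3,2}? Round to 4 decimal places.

-0.4029

I_{2,1} = -0.390694 + (-0.390694 − (-0.353455))/3 = -0.403107
I_{3,1} = -0.399887 + (-0.399887 − (-0.390694))/3 = -0.402951
I_{3,2} = (16·(-0.402951) − (-0.403107)) / 15 = -0.402941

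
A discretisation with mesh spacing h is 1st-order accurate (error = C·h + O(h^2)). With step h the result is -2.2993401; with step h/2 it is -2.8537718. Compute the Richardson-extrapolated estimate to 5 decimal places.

-3.40820

The leading error scales as h; refining by a factor of 2 reduces it by 2^1 = 2.
Extrapolated value = (2·A(h/2) − A(h)) / (2 − 1)
= (2·(-2.8537718) − (-2.2993401)) / 1
= -3.4082035 / 1 = -3.4082035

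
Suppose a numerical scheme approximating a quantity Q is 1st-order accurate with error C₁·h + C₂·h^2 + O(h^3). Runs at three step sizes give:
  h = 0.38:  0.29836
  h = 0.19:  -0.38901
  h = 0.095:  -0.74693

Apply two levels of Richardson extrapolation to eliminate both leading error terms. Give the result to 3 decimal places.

-1.114

First eliminate the h term (factor 2^1 = 2):
  B₁ = (2·(-0.38901) − 0.29836)/1 = -1.07638
  B₂ = (2·(-0.74693) − (-0.38901))/1 = -1.10485
Then eliminate the h^2 term (factor 2^2 = 4):
  (4·(-1.10485) − (-1.07638))/3 = -1.11434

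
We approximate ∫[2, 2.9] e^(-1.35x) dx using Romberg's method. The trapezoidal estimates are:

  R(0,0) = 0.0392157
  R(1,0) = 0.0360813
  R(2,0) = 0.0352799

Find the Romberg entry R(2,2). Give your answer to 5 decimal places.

0.03501

R(1,1) = 0.0360813 + (0.0360813 − 0.0392157)/3 = 0.0350365
R(2,1) = 0.0352799 + (0.0352799 − 0.0360813)/3 = 0.0350128
R(2,2) = (16·0.0350128 − 0.0350365) / 15 = 0.0350112
(Column j=1 coincides with Simpson's rule on the same nodes.)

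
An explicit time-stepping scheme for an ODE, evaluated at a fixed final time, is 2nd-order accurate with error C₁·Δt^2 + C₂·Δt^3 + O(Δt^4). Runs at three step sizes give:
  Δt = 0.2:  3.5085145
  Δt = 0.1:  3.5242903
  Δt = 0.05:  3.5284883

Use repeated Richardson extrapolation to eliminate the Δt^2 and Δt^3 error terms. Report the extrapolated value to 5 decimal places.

First eliminate the Δt^2 term (factor 2^2 = 4):
  B₁ = (4·3.5242903 − 3.5085145)/3 = 3.5295489
  B₂ = (4·3.5284883 − 3.5242903)/3 = 3.5298876
Then eliminate the Δt^3 term (factor 2^3 = 8):
  (8·3.5298876 − 3.5295489)/7 = 3.5299360

3.52994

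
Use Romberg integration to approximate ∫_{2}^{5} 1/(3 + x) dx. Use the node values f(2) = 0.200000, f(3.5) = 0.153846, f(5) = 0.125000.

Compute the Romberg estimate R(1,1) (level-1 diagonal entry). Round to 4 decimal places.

0.4702

R(0,0) (trapezoid, 1 panel, h=3.0000): 0.487500
R(1,0) (trapezoid, 2 panels, h=1.5000): 0.474519
R(1,1) = 0.474519 + (0.474519 − 0.487500)/3 = 0.470192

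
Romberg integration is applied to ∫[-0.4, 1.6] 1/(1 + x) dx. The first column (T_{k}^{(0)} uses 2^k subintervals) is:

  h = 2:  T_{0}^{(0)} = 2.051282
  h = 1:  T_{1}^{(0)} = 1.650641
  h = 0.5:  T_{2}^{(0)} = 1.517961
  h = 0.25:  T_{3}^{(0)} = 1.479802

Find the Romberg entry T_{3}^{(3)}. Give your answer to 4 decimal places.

T_{1}^{(1)} = 1.650641 + (1.650641 − 2.051282)/3 = 1.517094
T_{2}^{(1)} = (4·1.517961 − 1.650641) / 3 = 1.473734
T_{3}^{(1)} = (4·1.479802 − 1.517961) / 3 = 1.467082
T_{2}^{(2)} = (16·1.473734 − 1.517094) / 15 = 1.470843
T_{3}^{(2)} = (16·1.467082 − 1.473734) / 15 = 1.466639
T_{3}^{(3)} = (64·1.466639 − 1.470843) / 63 = 1.466572

1.4666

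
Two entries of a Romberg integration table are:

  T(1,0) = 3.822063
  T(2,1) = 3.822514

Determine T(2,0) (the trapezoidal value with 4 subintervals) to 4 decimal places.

From T(2,1) = (4·T(2,0) − T(1,0))/3, solve for T(2,0):
4·T(2,0) = 3·3.822514 + 3.822063 = 15.289605
T(2,0) = 3.822401

3.8224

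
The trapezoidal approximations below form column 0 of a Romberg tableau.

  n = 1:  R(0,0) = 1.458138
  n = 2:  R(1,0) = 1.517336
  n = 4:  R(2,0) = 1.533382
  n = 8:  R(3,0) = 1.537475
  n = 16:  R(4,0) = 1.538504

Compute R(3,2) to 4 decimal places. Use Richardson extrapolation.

Richardson extrapolation on the trapezoidal column (denominator 4−1=3):
R(2,1) = (4·1.533382 − 1.517336) / 3 = 1.538731
R(3,1) = 1.537475 + (1.537475 − 1.533382)/3 = 1.538839
R(3,2) = (16·1.538839 − 1.538731) / 15 = 1.538846
(Column j=1 coincides with Simpson's rule on the same nodes.)

1.5388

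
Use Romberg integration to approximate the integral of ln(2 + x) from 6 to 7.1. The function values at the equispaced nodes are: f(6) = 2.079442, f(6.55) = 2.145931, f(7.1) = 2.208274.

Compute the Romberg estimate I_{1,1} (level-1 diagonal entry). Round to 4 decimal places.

I_{0,0} (trapezoid, 1 panel, h=1.1000): 2.358244
I_{1,0} (trapezoid, 2 panels, h=0.5500): 2.359384
I_{1,1} = 2.359384 + (2.359384 − 2.358244)/3 = 2.359764

2.3598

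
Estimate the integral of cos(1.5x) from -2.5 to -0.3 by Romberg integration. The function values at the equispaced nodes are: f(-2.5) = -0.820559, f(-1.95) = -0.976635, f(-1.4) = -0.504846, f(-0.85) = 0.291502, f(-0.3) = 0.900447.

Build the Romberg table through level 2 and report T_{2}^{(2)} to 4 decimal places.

T_{0}^{(0)} (trapezoid, 1 panel, h=2.2000): 0.087877
T_{1}^{(0)} (trapezoid, 2 panels, h=1.1000): -0.511392
T_{2}^{(0)} (trapezoid, 4 panels, h=0.5500): -0.632519
T_{1}^{(1)} = -0.511392 + (-0.511392 − 0.087877)/3 = -0.711148
T_{2}^{(1)} = -0.632519 + (-0.632519 − (-0.511392))/3 = -0.672895
T_{2}^{(2)} = -0.672895 + (-0.672895 − (-0.711148))/15 = -0.670345

-0.6703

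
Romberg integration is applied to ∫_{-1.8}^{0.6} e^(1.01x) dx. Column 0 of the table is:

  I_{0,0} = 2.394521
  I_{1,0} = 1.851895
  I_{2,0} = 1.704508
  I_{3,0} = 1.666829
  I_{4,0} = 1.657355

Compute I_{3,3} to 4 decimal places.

1.6542

Richardson extrapolation on the trapezoidal column (denominator 4−1=3):
I_{1,1} = (4·1.851895 − 2.394521) / 3 = 1.671020
I_{2,1} = 1.704508 + (1.704508 − 1.851895)/3 = 1.655379
I_{3,1} = 1.666829 + (1.666829 − 1.704508)/3 = 1.654269
I_{2,2} = (16·1.655379 − 1.671020) / 15 = 1.654336
I_{3,2} = (16·1.654269 − 1.655379) / 15 = 1.654195
I_{3,3} = (64·1.654195 − 1.654336) / 63 = 1.654193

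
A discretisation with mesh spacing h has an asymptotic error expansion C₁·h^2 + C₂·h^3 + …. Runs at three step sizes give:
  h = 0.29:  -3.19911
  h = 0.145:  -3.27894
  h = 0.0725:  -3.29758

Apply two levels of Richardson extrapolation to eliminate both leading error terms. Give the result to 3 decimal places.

-3.304

First eliminate the h^2 term (factor 2^2 = 4):
  B₁ = (4·(-3.27894) − (-3.19911))/3 = -3.30555
  B₂ = (4·(-3.29758) − (-3.27894))/3 = -3.30379
Then eliminate the h^3 term (factor 2^3 = 8):
  (8·(-3.30379) − (-3.30555))/7 = -3.30354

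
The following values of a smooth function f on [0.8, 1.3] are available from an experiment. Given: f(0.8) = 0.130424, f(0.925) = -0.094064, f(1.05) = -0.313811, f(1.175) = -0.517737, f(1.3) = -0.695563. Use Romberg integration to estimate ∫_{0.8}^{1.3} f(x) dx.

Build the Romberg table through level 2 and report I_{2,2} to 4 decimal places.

-0.1517

I_{0,0} (trapezoid, 1 panel, h=0.5000): -0.141285
I_{1,0} (trapezoid, 2 panels, h=0.2500): -0.149095
I_{2,0} (trapezoid, 4 panels, h=0.1250): -0.151023
I_{1,1} = -0.149095 + (-0.149095 − (-0.141285))/3 = -0.151698
I_{2,1} = -0.151023 + (-0.151023 − (-0.149095))/3 = -0.151666
I_{2,2} = -0.151666 + (-0.151666 − (-0.151698))/15 = -0.151664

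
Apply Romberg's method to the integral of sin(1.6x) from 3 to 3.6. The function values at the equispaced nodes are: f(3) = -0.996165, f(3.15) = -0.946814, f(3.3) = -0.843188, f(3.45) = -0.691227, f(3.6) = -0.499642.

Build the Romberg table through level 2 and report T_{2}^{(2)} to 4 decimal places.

-0.4867

T_{0}^{(0)} (trapezoid, 1 panel, h=0.6000): -0.448742
T_{1}^{(0)} (trapezoid, 2 panels, h=0.3000): -0.477327
T_{2}^{(0)} (trapezoid, 4 panels, h=0.1500): -0.484370
T_{1}^{(1)} = -0.477327 + (-0.477327 − (-0.448742))/3 = -0.486855
T_{2}^{(1)} = -0.484370 + (-0.484370 − (-0.477327))/3 = -0.486718
T_{2}^{(2)} = -0.486718 + (-0.486718 − (-0.486855))/15 = -0.486709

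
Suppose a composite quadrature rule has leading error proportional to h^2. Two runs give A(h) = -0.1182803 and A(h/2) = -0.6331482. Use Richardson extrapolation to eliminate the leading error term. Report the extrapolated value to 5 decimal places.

The leading error scales as h^2; refining by a factor of 2 reduces it by 2^2 = 4.
Extrapolated value = (4·A(h/2) − A(h)) / (4 − 1)
= (4·(-0.6331482) − (-0.1182803)) / 3
= -2.4143125 / 3 = -0.8047708

-0.80477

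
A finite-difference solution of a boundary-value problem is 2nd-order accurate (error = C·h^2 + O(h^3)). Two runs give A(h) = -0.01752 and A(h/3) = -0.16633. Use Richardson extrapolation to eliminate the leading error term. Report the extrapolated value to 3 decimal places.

-0.185

Extrapolated value = (9·A(h/3) − A(h)) / (9 − 1)
= (9·(-0.16633) − (-0.01752)) / 8
= -1.47945 / 8 = -0.18493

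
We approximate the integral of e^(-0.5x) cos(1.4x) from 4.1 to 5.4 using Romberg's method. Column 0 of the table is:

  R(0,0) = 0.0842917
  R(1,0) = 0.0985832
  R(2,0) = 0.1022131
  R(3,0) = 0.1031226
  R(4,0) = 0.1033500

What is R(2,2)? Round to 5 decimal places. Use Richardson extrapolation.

0.10343

Richardson extrapolation on the trapezoidal column (denominator 4−1=3):
R(1,1) = (4·0.0985832 − 0.0842917) / 3 = 0.1033470
R(2,1) = 0.1022131 + (0.1022131 − 0.0985832)/3 = 0.1034231
R(2,2) = (16·0.1034231 − 0.1033470) / 15 = 0.1034282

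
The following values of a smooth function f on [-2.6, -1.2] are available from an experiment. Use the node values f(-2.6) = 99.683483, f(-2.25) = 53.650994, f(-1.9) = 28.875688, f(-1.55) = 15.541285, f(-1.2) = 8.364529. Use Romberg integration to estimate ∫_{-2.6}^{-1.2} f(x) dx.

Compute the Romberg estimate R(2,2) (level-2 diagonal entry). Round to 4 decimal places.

51.5977

R(0,0) (trapezoid, 1 panel, h=1.4000): 75.633608
R(1,0) (trapezoid, 2 panels, h=0.7000): 58.029786
R(2,0) (trapezoid, 4 panels, h=0.3500): 53.232191
R(1,1) = 58.029786 + (58.029786 − 75.633608)/3 = 52.161845
R(2,1) = 53.232191 + (53.232191 − 58.029786)/3 = 51.632993
R(2,2) = 51.632993 + (51.632993 − 52.161845)/15 = 51.597736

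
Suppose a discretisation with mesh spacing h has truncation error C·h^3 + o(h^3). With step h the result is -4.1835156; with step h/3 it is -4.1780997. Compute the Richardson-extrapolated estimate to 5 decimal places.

The leading error scales as h^3; refining by a factor of 3 reduces it by 3^3 = 27.
Extrapolated value = (27·A(h/3) − A(h)) / (27 − 1)
= (27·(-4.1780997) − (-4.1835156)) / 26
= -108.6251763 / 26 = -4.1778914

-4.17789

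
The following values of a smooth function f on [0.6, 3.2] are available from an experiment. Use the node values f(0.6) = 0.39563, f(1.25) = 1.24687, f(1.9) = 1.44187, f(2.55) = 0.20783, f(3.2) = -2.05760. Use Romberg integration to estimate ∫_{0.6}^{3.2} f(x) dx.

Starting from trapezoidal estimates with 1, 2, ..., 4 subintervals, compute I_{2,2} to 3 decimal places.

1.509

I_{0,0} (trapezoid, 1 panel, h=2.6000): -2.16056
I_{1,0} (trapezoid, 2 panels, h=1.3000): 0.79415
I_{2,0} (trapezoid, 4 panels, h=0.6500): 1.34263
I_{1,1} = 0.79415 + (0.79415 − (-2.16056))/3 = 1.77905
I_{2,1} = 1.34263 + (1.34263 − 0.79415)/3 = 1.52546
I_{2,2} = 1.52546 + (1.52546 − 1.77905)/15 = 1.50855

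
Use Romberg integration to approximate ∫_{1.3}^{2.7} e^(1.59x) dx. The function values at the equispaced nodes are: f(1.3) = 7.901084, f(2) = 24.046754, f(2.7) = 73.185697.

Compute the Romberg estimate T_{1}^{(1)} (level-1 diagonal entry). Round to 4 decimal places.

41.3639

T_{0}^{(0)} (trapezoid, 1 panel, h=1.4000): 56.760747
T_{1}^{(0)} (trapezoid, 2 panels, h=0.7000): 45.213101
T_{1}^{(1)} = 45.213101 + (45.213101 − 56.760747)/3 = 41.363886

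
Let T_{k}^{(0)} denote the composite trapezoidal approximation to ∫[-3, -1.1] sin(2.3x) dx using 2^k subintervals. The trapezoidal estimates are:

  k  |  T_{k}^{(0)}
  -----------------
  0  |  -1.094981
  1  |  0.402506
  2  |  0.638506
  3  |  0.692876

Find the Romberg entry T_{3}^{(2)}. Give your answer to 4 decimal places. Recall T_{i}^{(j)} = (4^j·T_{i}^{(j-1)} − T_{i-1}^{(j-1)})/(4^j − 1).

Richardson extrapolation on the trapezoidal column (denominator 4−1=3):
T_{2}^{(1)} = (4·0.638506 − 0.402506) / 3 = 0.717173
T_{3}^{(1)} = 0.692876 + (0.692876 − 0.638506)/3 = 0.710999
T_{3}^{(2)} = (16·0.710999 − 0.717173) / 15 = 0.710587

0.7106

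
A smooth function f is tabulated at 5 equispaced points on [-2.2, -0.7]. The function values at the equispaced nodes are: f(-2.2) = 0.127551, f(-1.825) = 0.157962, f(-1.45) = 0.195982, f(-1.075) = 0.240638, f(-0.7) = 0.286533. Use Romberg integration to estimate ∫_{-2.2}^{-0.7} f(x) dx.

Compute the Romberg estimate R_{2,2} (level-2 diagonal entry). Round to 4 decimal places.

R_{0,0} (trapezoid, 1 panel, h=1.5000): 0.310563
R_{1,0} (trapezoid, 2 panels, h=0.7500): 0.302268
R_{2,0} (trapezoid, 4 panels, h=0.3750): 0.300609
R_{1,1} = 0.302268 + (0.302268 − 0.310563)/3 = 0.299503
R_{2,1} = 0.300609 + (0.300609 − 0.302268)/3 = 0.300056
R_{2,2} = 0.300056 + (0.300056 − 0.299503)/15 = 0.300093

0.3001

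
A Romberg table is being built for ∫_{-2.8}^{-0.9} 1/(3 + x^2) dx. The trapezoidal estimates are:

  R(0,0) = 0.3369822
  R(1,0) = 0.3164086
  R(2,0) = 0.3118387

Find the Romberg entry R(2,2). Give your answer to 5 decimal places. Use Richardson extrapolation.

0.31037

R(1,1) = (4·0.3164086 − 0.3369822) / 3 = 0.3095507
R(2,1) = (4·0.3118387 − 0.3164086) / 3 = 0.3103154
R(2,2) = 0.3103154 + (0.3103154 − 0.3095507)/15 = 0.3103664
(Column j=1 coincides with Simpson's rule on the same nodes.)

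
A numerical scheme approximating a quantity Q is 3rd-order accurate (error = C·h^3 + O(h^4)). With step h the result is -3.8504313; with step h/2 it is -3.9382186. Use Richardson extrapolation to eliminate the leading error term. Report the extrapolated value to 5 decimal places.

-3.95076

The leading error scales as h^3; refining by a factor of 2 reduces it by 2^3 = 8.
Extrapolated value = (8·A(h/2) − A(h)) / (8 − 1)
= (8·(-3.9382186) − (-3.8504313)) / 7
= -27.6553175 / 7 = -3.9507596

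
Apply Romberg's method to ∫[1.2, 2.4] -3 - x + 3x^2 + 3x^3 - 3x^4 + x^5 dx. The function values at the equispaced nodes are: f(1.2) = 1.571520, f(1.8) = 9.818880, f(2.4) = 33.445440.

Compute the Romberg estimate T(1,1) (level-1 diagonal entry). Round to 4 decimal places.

T(0,0) (trapezoid, 1 panel, h=1.2000): 21.010176
T(1,0) (trapezoid, 2 panels, h=0.6000): 16.396416
T(1,1) = 16.396416 + (16.396416 − 21.010176)/3 = 14.858496

14.8585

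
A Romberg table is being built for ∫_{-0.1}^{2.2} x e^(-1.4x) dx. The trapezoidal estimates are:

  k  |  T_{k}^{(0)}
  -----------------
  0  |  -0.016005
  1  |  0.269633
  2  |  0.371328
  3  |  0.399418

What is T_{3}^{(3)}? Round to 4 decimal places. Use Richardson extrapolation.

0.4090

Richardson extrapolation on the trapezoidal column (denominator 4−1=3):
T_{1}^{(1)} = 0.269633 + (0.269633 − (-0.016005))/3 = 0.364846
T_{2}^{(1)} = (4·0.371328 − 0.269633) / 3 = 0.405226
T_{3}^{(1)} = 0.399418 + (0.399418 − 0.371328)/3 = 0.408781
T_{2}^{(2)} = 0.405226 + (0.405226 − 0.364846)/15 = 0.407918
T_{3}^{(2)} = 0.408781 + (0.408781 − 0.405226)/15 = 0.409018
T_{3}^{(3)} = (64·0.409018 − 0.407918) / 63 = 0.409035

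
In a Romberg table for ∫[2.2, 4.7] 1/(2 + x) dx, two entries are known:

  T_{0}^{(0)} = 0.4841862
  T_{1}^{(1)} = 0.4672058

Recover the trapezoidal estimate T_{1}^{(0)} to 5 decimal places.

0.47145

From T_{1}^{(1)} = (4·T_{1}^{(0)} − T_{0}^{(0)})/3, solve for T_{1}^{(0)}:
4·T_{1}^{(0)} = 3·0.4672058 + 0.4841862 = 1.8858036
T_{1}^{(0)} = 0.4714509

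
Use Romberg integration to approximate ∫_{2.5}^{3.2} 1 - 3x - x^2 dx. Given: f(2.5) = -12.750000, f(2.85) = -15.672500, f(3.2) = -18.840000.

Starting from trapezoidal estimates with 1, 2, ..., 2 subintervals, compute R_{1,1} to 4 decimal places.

-10.9993

R_{0,0} (trapezoid, 1 panel, h=0.7000): -11.056500
R_{1,0} (trapezoid, 2 panels, h=0.3500): -11.013625
R_{1,1} = -11.013625 + (-11.013625 − (-11.056500))/3 = -10.999333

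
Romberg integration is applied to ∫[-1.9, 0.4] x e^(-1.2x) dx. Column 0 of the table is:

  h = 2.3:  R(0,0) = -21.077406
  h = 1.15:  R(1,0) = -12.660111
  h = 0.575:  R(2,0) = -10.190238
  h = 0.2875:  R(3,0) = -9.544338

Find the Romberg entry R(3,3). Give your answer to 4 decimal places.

-9.3264

R(1,1) = -12.660111 + (-12.660111 − (-21.077406))/3 = -9.854346
R(2,1) = (4·(-10.190238) − (-12.660111)) / 3 = -9.366947
R(3,1) = -9.544338 + (-9.544338 − (-10.190238))/3 = -9.329038
R(2,2) = (16·(-9.366947) − (-9.854346)) / 15 = -9.334454
R(3,2) = -9.329038 + (-9.329038 − (-9.366947))/15 = -9.326511
R(3,3) = (64·(-9.326511) − (-9.334454)) / 63 = -9.326385
(Column j=1 coincides with Simpson's rule on the same nodes.)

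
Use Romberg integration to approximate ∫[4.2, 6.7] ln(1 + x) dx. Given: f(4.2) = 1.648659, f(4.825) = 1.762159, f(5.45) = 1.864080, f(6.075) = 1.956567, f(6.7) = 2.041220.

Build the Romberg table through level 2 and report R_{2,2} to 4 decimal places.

R_{0,0} (trapezoid, 1 panel, h=2.5000): 4.612349
R_{1,0} (trapezoid, 2 panels, h=1.2500): 4.636274
R_{2,0} (trapezoid, 4 panels, h=0.6250): 4.642341
R_{1,1} = 4.636274 + (4.636274 − 4.612349)/3 = 4.644249
R_{2,1} = 4.642341 + (4.642341 − 4.636274)/3 = 4.644363
R_{2,2} = 4.644363 + (4.644363 − 4.644249)/15 = 4.644371

4.6444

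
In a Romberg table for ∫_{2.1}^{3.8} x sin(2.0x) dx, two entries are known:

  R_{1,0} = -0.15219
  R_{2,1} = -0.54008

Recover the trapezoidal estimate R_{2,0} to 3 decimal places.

From R_{2,1} = (4·R_{2,0} − R_{1,0})/3, solve for R_{2,0}:
4·R_{2,0} = 3·(-0.54008) + (-0.15219) = -1.77243
R_{2,0} = -0.44311

-0.443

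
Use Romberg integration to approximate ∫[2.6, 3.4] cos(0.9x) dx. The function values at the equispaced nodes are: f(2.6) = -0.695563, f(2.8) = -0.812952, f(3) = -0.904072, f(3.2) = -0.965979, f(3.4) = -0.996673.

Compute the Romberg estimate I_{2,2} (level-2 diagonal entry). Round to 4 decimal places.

I_{0,0} (trapezoid, 1 panel, h=0.8000): -0.676894
I_{1,0} (trapezoid, 2 panels, h=0.4000): -0.700076
I_{2,0} (trapezoid, 4 panels, h=0.2000): -0.705824
I_{1,1} = -0.700076 + (-0.700076 − (-0.676894))/3 = -0.707803
I_{2,1} = -0.705824 + (-0.705824 − (-0.700076))/3 = -0.707740
I_{2,2} = -0.707740 + (-0.707740 − (-0.707803))/15 = -0.707736

-0.7077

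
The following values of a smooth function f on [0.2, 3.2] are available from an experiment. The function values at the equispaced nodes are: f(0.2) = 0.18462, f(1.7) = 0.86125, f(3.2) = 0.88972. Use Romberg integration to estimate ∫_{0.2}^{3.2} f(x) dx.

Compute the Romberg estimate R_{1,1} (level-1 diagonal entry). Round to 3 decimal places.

R_{0,0} (trapezoid, 1 panel, h=3.0000): 1.61151
R_{1,0} (trapezoid, 2 panels, h=1.5000): 2.09763
R_{1,1} = 2.09763 + (2.09763 − 1.61151)/3 = 2.25967

2.260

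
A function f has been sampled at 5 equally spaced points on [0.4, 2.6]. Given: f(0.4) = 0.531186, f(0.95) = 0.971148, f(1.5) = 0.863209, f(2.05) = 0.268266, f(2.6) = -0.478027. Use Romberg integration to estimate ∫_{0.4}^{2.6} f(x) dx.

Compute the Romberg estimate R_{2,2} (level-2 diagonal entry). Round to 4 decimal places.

1.2318

R_{0,0} (trapezoid, 1 panel, h=2.2000): 0.058475
R_{1,0} (trapezoid, 2 panels, h=1.1000): 0.978767
R_{2,0} (trapezoid, 4 panels, h=0.5500): 1.171061
R_{1,1} = 0.978767 + (0.978767 − 0.058475)/3 = 1.285531
R_{2,1} = 1.171061 + (1.171061 − 0.978767)/3 = 1.235159
R_{2,2} = 1.235159 + (1.235159 − 1.285531)/15 = 1.231801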